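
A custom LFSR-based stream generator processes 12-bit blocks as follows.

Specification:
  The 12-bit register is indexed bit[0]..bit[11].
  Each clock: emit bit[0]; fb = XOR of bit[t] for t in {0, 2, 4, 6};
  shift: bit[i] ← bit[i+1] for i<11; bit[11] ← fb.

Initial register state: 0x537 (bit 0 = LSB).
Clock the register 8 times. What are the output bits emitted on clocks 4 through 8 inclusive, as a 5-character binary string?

reg_0 = 0x537
clock 1: out=1, reg = 0xA9B
clock 2: out=1, reg = 0x54D
clock 3: out=1, reg = 0xAA6
clock 4: out=0, reg = 0xD53
clock 5: out=1, reg = 0xEA9
clock 6: out=1, reg = 0xF54
clock 7: out=0, reg = 0xFAA
clock 8: out=0, reg = 0x7D5

01100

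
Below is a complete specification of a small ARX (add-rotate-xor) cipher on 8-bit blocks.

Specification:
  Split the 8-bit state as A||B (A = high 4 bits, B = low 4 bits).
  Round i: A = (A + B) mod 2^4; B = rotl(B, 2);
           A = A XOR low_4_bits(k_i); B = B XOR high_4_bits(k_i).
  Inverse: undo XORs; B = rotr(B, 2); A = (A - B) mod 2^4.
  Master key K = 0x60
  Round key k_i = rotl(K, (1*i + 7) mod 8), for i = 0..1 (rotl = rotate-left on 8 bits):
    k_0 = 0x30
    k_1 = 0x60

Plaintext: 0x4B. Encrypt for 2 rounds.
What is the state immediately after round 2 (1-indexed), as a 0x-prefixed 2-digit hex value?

s_0 = plaintext = 0x4B
s_1 = Round(s_0, k_0) = 0xFD
s_2 = Round(s_1, k_1) = 0xC1

0xC1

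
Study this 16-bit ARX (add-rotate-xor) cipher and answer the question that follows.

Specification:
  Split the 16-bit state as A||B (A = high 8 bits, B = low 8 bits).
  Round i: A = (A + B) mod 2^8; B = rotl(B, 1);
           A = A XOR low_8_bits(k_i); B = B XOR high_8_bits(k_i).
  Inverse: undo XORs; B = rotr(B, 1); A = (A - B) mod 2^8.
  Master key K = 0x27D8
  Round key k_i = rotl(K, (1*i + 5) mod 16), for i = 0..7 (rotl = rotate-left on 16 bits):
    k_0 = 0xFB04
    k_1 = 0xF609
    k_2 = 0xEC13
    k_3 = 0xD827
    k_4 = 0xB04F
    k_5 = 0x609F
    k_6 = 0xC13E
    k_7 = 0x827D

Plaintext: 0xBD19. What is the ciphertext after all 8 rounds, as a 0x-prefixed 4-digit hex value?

0xE14C

s_0 = plaintext = 0xBD19
s_1 = Round(s_0, k_0) = 0xD2C9
s_2 = Round(s_1, k_1) = 0x9265
s_3 = Round(s_2, k_2) = 0xE426
s_4 = Round(s_3, k_3) = 0x2D94
s_5 = Round(s_4, k_4) = 0x8E99
s_6 = Round(s_5, k_5) = 0xB853
s_7 = Round(s_6, k_6) = 0x3567
s_8 = Round(s_7, k_7) = 0xE14C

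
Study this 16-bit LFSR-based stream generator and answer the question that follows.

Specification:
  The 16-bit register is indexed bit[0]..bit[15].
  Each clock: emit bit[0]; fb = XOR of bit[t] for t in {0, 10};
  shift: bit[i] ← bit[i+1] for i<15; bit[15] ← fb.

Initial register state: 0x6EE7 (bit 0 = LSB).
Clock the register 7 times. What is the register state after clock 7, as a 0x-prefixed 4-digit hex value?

reg_0 = 0x6EE7
clock 1: out=1, reg = 0x3773
clock 2: out=1, reg = 0x1BB9
clock 3: out=1, reg = 0x8DDC
clock 4: out=0, reg = 0xC6EE
clock 5: out=0, reg = 0xE377
clock 6: out=1, reg = 0xF1BB
clock 7: out=1, reg = 0xF8DD

0xF8DD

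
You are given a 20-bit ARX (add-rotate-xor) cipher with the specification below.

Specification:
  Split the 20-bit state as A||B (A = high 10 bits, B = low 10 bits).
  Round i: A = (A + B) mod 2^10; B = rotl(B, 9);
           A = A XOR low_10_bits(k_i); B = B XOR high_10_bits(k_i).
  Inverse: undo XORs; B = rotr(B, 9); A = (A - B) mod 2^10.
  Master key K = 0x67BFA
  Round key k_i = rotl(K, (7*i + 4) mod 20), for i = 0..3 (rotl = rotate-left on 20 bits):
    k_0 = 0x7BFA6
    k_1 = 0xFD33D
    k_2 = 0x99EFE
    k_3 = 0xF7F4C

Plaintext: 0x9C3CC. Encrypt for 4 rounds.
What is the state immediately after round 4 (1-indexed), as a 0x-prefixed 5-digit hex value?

0x90C90

s_0 = plaintext = 0x9C3CC
s_1 = Round(s_0, k_0) = 0x66809
s_2 = Round(s_1, k_1) = 0xA79F0
s_3 = Round(s_2, k_2) = 0x9C29F
s_4 = Round(s_3, k_3) = 0x90C90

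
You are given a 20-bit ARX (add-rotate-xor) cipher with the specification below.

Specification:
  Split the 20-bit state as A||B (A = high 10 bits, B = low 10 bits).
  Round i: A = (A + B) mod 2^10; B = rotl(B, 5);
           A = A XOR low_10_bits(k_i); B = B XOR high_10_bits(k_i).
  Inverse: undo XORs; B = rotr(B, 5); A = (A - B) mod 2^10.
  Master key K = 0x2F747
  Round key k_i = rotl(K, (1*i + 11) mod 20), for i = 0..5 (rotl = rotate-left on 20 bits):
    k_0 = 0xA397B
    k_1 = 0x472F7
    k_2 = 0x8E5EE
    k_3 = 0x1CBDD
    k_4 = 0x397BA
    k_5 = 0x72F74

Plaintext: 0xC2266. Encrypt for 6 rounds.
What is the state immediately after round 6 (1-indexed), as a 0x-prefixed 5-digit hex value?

0x5C481

s_0 = plaintext = 0xC2266
s_1 = Round(s_0, k_0) = 0x0565D
s_2 = Round(s_1, k_1) = 0x216AE
s_3 = Round(s_2, k_2) = 0xB77EC
s_4 = Round(s_3, k_3) = 0x451ED
s_5 = Round(s_4, k_4) = 0x2ED4A
s_6 = Round(s_5, k_5) = 0x5C481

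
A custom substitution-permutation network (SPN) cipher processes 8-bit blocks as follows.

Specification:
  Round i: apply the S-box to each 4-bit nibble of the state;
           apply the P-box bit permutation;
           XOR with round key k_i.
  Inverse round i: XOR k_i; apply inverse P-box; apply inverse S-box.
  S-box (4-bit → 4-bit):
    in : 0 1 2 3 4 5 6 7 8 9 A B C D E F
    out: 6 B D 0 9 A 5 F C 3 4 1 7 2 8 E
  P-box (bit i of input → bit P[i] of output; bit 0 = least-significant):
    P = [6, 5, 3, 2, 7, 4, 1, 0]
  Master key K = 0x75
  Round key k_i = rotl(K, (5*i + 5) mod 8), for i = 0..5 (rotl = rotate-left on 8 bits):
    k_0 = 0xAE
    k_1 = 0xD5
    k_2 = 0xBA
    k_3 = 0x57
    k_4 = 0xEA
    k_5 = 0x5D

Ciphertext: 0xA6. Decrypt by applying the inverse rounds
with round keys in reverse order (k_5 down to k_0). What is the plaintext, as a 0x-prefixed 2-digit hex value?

s_0 = ciphertext = 0xA6
s_1 = InvRound(s_0, k_5) = 0x7C
s_2 = InvRound(s_1, k_4) = 0xCE
s_3 = InvRound(s_2, k_3) = 0x1A
s_4 = InvRound(s_3, k_2) = 0xBD
s_5 = InvRound(s_4, k_1) = 0x3C
s_6 = InvRound(s_5, k_0) = 0xC3

0xC3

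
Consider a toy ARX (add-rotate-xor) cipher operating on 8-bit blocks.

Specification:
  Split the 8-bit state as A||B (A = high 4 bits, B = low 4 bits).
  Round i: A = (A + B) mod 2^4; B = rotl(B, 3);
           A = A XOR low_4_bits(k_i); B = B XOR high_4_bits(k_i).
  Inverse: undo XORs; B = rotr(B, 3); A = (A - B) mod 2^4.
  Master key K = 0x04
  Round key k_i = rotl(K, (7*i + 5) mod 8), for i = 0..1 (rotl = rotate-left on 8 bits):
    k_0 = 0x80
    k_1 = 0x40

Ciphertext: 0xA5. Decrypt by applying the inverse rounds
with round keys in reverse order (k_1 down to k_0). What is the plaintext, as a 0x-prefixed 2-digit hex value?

s_0 = ciphertext = 0xA5
s_1 = InvRound(s_0, k_1) = 0x82
s_2 = InvRound(s_1, k_0) = 0x35

0x35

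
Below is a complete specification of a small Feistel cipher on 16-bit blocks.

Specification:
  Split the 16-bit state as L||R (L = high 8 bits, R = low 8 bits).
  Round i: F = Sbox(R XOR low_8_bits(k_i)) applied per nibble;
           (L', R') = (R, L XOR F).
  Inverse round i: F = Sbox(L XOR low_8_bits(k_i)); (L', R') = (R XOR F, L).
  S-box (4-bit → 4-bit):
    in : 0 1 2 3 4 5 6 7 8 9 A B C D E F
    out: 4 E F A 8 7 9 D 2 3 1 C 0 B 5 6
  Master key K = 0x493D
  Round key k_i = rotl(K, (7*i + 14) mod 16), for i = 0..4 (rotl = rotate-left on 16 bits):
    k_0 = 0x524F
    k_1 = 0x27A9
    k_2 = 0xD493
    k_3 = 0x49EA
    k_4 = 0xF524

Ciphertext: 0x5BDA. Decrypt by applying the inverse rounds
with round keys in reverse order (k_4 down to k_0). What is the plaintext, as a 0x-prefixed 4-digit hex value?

s_0 = ciphertext = 0x5BDA
s_1 = InvRound(s_0, k_4) = 0x0C5B
s_2 = InvRound(s_1, k_3) = 0x020C
s_3 = InvRound(s_2, k_2) = 0x3202
s_4 = InvRound(s_3, k_1) = 0x3E32
s_5 = InvRound(s_4, k_0) = 0xEC3E

0xEC3E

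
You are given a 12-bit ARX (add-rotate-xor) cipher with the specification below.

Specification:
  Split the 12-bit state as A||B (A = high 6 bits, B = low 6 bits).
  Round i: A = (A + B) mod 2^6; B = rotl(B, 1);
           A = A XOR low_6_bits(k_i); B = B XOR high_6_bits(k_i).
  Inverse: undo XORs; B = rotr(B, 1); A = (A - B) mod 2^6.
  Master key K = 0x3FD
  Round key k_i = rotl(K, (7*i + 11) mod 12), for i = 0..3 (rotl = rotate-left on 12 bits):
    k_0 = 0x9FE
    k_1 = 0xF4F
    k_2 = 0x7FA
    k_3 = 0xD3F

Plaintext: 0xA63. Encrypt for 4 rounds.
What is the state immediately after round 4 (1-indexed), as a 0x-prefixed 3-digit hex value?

0xDB9

s_0 = plaintext = 0xA63
s_1 = Round(s_0, k_0) = 0xCA0
s_2 = Round(s_1, k_1) = 0x77C
s_3 = Round(s_2, k_2) = 0x8E6
s_4 = Round(s_3, k_3) = 0xDB9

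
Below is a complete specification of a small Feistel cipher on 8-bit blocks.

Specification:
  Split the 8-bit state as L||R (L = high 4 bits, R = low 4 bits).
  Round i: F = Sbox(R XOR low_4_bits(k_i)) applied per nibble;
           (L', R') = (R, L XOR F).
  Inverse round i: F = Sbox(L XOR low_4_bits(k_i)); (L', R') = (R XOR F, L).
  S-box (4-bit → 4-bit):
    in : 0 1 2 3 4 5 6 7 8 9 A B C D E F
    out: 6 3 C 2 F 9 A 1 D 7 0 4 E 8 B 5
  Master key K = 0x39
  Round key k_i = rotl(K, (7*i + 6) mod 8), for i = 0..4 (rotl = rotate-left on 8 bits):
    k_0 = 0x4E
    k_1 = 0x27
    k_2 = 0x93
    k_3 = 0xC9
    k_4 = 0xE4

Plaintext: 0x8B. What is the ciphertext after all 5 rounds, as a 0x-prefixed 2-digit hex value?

s_0 = plaintext = 0x8B
s_1 = Round(s_0, k_0) = 0xB1
s_2 = Round(s_1, k_1) = 0x11
s_3 = Round(s_2, k_2) = 0x1D
s_4 = Round(s_3, k_3) = 0xDE
s_5 = Round(s_4, k_4) = 0xED

0xED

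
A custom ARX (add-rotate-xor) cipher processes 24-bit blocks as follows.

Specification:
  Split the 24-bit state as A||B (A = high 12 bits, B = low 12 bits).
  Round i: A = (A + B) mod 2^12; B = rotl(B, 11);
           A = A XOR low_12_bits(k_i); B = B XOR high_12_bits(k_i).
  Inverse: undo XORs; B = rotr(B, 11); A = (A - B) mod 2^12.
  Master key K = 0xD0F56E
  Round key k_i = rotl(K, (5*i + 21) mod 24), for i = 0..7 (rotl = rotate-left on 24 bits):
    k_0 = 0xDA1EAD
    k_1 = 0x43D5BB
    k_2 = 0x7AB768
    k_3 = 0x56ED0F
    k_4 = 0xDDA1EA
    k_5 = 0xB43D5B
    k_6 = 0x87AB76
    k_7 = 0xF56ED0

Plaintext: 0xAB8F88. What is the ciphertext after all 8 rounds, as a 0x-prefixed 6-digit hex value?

0x73C80F

s_0 = plaintext = 0xAB8F88
s_1 = Round(s_0, k_0) = 0x4EDA65
s_2 = Round(s_1, k_1) = 0xAE990F
s_3 = Round(s_2, k_2) = 0x490B2C
s_4 = Round(s_3, k_3) = 0x2B30F8
s_5 = Round(s_4, k_4) = 0x241DA6
s_6 = Round(s_5, k_5) = 0x2BCD90
s_7 = Round(s_6, k_6) = 0xB3AEB2
s_8 = Round(s_7, k_7) = 0x73C80F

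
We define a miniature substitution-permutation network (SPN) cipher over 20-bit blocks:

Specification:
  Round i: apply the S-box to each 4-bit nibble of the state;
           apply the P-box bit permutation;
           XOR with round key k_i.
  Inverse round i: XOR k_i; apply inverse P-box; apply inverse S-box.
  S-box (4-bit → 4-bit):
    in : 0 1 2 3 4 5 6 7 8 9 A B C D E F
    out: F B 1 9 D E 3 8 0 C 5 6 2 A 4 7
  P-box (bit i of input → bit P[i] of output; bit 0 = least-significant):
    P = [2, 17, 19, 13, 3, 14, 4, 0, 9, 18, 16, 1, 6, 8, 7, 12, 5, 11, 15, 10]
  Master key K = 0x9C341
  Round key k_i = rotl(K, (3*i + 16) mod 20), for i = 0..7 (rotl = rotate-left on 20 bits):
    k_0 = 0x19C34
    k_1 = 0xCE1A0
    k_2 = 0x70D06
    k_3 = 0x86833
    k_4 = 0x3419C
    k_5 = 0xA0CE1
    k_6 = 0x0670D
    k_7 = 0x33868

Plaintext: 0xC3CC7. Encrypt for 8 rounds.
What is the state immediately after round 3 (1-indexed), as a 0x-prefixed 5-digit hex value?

0x2B3CE

s_0 = plaintext = 0xC3CC7
s_1 = Round(s_0, k_0) = 0x5E474
s_2 = Round(s_1, k_1) = 0x54F27
s_3 = Round(s_2, k_2) = 0x2B3CE
s_4 = Round(s_3, k_3) = 0x02B91
s_5 = Round(s_4, k_4) = 0x4EDE9
s_6 = Round(s_5, k_5) = 0x6A853
s_7 = Round(s_6, k_6) = 0x00FF8
s_8 = Round(s_7, k_7) = 0x6E790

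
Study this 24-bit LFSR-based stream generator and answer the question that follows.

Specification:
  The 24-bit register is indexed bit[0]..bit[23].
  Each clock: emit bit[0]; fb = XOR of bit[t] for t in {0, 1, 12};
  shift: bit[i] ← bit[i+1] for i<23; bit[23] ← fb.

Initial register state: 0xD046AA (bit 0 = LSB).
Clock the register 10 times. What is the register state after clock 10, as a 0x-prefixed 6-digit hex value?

0x3EF411

reg_0 = 0xD046AA
clock 1: out=0, reg = 0xE82355
clock 2: out=1, reg = 0xF411AA
clock 3: out=0, reg = 0x7A08D5
clock 4: out=1, reg = 0xBD046A
clock 5: out=0, reg = 0xDE8235
clock 6: out=1, reg = 0xEF411A
clock 7: out=0, reg = 0xF7A08D
clock 8: out=1, reg = 0xFBD046
clock 9: out=0, reg = 0x7DE823
clock 10: out=1, reg = 0x3EF411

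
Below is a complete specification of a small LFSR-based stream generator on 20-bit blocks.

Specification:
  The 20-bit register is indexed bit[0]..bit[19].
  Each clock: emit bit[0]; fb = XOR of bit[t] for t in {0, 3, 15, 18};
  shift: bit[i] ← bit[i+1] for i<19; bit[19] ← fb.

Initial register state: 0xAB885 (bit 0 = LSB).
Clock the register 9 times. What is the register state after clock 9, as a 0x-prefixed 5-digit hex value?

0xB555C

reg_0 = 0xAB885
clock 1: out=1, reg = 0x55C42
clock 2: out=0, reg = 0xAAE21
clock 3: out=1, reg = 0x55710
clock 4: out=0, reg = 0xAAB88
clock 5: out=0, reg = 0x555C4
clock 6: out=0, reg = 0xAAAE2
clock 7: out=0, reg = 0xD5571
clock 8: out=1, reg = 0x6AAB8
clock 9: out=0, reg = 0xB555C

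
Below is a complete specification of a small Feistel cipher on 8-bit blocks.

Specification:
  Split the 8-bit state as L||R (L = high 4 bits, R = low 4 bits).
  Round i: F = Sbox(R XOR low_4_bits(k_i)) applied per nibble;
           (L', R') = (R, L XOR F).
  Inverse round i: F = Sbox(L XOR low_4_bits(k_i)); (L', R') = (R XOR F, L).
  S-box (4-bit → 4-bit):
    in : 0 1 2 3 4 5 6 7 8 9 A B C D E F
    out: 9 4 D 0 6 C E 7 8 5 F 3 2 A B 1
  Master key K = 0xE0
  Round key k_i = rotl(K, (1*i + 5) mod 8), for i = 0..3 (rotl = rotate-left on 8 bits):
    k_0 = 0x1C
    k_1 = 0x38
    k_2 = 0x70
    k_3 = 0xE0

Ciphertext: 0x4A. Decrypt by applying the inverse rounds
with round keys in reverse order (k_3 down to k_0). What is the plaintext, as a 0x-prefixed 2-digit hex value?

s_0 = ciphertext = 0x4A
s_1 = InvRound(s_0, k_3) = 0xC4
s_2 = InvRound(s_1, k_2) = 0x6C
s_3 = InvRound(s_2, k_1) = 0x76
s_4 = InvRound(s_3, k_0) = 0x57

0x57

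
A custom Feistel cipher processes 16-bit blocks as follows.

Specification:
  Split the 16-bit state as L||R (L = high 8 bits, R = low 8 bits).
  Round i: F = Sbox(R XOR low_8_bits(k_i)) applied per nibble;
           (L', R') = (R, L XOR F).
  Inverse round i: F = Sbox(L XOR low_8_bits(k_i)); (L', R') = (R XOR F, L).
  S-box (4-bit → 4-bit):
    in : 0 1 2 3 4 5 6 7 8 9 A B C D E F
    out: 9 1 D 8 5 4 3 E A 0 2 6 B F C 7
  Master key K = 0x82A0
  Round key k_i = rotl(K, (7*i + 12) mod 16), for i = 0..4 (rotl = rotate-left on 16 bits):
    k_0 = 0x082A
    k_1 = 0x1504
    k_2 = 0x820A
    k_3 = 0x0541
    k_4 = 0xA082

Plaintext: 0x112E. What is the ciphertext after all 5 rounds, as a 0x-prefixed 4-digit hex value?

s_0 = plaintext = 0x112E
s_1 = Round(s_0, k_0) = 0x2E84
s_2 = Round(s_1, k_1) = 0x8487
s_3 = Round(s_2, k_2) = 0x872B
s_4 = Round(s_3, k_3) = 0x2BB5
s_5 = Round(s_4, k_4) = 0xB5A5

0xB5A5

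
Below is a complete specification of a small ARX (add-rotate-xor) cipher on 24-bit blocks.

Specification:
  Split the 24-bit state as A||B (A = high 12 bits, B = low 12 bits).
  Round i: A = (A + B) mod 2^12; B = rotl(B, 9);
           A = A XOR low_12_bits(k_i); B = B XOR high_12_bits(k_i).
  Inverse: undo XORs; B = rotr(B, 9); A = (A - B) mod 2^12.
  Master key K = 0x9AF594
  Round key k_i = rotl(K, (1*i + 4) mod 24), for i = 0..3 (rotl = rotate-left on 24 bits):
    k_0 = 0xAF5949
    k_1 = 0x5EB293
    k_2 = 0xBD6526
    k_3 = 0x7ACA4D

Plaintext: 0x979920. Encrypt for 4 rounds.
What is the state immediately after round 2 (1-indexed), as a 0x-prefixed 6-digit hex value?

s_0 = plaintext = 0x979920
s_1 = Round(s_0, k_0) = 0xBD0BD1
s_2 = Round(s_1, k_1) = 0x532691
s_3 = Round(s_2, k_2) = 0xEE5904
s_4 = Round(s_3, k_3) = 0xDA4E8C

0x532691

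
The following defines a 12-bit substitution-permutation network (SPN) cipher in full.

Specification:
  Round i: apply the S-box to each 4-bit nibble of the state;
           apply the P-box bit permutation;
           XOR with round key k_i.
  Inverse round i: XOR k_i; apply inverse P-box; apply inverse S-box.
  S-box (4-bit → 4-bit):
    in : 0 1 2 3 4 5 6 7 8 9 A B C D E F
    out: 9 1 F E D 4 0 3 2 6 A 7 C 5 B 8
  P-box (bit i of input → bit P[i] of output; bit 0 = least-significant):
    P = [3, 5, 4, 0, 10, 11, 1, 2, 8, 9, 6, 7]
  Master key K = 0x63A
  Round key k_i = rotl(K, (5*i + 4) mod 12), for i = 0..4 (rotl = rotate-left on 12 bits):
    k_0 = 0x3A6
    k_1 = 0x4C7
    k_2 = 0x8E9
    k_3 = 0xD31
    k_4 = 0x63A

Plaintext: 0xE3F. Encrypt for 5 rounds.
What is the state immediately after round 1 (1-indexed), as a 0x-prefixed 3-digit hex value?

s_0 = plaintext = 0xE3F
s_1 = Round(s_0, k_0) = 0x821
s_2 = Round(s_1, k_1) = 0xAC9
s_3 = Round(s_2, k_2) = 0xA5F
s_4 = Round(s_3, k_3) = 0xFB2
s_5 = Round(s_4, k_4) = 0xA81

0x821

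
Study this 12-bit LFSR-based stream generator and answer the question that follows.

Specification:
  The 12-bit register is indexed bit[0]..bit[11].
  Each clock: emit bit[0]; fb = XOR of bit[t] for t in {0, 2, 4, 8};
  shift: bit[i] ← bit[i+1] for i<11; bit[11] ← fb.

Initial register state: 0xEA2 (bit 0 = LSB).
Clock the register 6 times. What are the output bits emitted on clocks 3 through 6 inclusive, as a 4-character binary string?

reg_0 = 0xEA2
clock 1: out=0, reg = 0x751
clock 2: out=1, reg = 0xBA8
clock 3: out=0, reg = 0xDD4
clock 4: out=0, reg = 0xEEA
clock 5: out=0, reg = 0x775
clock 6: out=1, reg = 0x3BA

0001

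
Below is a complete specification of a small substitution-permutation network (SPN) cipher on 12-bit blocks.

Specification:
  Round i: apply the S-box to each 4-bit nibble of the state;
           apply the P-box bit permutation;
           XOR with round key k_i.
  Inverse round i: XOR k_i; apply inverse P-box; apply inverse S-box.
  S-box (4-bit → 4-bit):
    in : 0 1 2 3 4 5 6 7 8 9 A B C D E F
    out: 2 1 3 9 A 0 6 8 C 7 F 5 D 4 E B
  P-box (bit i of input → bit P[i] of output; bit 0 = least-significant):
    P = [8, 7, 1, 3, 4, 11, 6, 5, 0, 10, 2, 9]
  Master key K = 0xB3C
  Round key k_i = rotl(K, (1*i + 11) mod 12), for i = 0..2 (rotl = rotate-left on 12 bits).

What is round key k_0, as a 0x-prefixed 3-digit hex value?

K = 0xB3C
k_0 = rotl(K, (1*0+11) mod 12) = rotl(K, 11) = 0x59E

0x59E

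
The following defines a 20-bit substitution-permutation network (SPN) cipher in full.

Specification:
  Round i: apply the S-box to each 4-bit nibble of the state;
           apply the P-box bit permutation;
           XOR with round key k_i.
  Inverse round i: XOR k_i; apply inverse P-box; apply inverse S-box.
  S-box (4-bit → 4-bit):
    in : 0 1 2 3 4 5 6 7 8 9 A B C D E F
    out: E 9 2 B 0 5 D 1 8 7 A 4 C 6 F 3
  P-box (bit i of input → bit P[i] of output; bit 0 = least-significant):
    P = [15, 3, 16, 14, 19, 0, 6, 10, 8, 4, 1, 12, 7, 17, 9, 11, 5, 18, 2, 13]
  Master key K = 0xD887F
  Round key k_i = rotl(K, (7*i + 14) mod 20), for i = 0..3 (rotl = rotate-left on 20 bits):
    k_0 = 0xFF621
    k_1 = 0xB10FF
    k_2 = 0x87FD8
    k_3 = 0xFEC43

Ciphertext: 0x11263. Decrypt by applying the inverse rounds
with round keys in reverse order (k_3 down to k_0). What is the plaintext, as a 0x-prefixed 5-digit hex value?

s_0 = ciphertext = 0x11263
s_1 = InvRound(s_0, k_3) = 0x30811
s_2 = InvRound(s_1, k_2) = 0x891E0
s_3 = InvRound(s_2, k_1) = 0xB2929
s_4 = InvRound(s_3, k_0) = 0x2C183

0x2C183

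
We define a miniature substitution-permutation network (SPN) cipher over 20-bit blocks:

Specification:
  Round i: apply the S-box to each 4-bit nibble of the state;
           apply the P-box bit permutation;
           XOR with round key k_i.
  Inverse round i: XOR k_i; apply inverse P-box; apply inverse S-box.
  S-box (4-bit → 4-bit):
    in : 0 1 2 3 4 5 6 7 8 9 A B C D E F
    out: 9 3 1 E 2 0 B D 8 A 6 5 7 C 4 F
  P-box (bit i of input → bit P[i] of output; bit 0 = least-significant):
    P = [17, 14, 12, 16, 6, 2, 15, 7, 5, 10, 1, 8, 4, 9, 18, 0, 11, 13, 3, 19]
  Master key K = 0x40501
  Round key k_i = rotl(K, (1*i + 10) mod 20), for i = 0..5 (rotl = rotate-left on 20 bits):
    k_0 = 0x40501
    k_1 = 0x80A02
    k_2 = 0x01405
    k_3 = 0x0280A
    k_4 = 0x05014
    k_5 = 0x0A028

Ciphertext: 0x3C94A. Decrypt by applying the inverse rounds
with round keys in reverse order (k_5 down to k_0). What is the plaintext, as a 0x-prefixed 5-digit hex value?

s_0 = ciphertext = 0x3C94A
s_1 = InvRound(s_0, k_5) = 0x15726
s_2 = InvRound(s_1, k_4) = 0x51F58
s_3 = InvRound(s_2, k_3) = 0x4C32D
s_4 = InvRound(s_3, k_2) = 0xEA6EA
s_5 = InvRound(s_4, k_1) = 0xCE172
s_6 = InvRound(s_5, k_0) = 0x90CB4

0x90CB4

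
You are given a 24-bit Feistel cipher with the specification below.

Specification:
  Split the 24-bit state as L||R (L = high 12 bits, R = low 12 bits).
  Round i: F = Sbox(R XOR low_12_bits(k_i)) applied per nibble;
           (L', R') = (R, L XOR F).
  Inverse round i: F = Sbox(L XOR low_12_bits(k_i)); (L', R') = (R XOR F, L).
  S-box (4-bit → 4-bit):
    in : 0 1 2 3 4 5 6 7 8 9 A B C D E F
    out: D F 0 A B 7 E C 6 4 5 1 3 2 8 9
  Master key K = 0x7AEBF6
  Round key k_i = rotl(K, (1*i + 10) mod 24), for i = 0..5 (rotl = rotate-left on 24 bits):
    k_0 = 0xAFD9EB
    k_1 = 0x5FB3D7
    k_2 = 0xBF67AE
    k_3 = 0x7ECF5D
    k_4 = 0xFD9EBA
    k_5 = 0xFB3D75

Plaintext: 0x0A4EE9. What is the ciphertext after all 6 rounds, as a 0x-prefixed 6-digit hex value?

0xE80505

s_0 = plaintext = 0x0A4EE9
s_1 = Round(s_0, k_0) = 0xEE9C74
s_2 = Round(s_1, k_1) = 0xC747B3
s_3 = Round(s_2, k_2) = 0x7B3186
s_4 = Round(s_3, k_3) = 0x186F92
s_5 = Round(s_4, k_4) = 0xF92E80
s_6 = Round(s_5, k_5) = 0xE80505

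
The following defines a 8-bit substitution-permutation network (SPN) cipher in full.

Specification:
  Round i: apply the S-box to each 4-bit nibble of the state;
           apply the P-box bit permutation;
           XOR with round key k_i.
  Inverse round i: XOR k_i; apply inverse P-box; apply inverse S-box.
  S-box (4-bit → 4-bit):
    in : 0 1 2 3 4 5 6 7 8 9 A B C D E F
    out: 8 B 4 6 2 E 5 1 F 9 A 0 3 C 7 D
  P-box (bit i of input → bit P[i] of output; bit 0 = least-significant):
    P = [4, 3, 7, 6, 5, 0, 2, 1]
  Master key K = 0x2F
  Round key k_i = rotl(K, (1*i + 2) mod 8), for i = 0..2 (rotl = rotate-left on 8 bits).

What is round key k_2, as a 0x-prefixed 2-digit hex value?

K = 0x2F
k_0 = rotl(K, (1*0+2) mod 8) = rotl(K, 2) = 0xBC
k_1 = rotl(K, (1*1+2) mod 8) = rotl(K, 3) = 0x79
k_2 = rotl(K, (1*2+2) mod 8) = rotl(K, 4) = 0xF2

0xF2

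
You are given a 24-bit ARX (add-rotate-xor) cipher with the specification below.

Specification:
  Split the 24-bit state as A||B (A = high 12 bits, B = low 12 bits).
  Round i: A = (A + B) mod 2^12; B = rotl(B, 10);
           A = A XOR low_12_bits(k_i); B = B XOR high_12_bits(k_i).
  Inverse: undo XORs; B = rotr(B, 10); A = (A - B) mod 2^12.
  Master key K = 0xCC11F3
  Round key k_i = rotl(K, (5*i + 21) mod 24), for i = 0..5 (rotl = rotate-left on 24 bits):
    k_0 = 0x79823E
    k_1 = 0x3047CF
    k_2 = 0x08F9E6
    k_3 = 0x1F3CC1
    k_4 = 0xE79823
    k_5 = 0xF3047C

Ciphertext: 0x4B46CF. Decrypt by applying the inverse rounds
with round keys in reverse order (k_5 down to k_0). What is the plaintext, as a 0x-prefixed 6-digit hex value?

s_0 = ciphertext = 0x4B46CF
s_1 = InvRound(s_0, k_5) = 0x8CA7FE
s_2 = InvRound(s_1, k_4) = 0xACB61E
s_3 = InvRound(s_2, k_3) = 0x655FB5
s_4 = InvRound(s_3, k_2) = 0x2C8CEB
s_5 = InvRound(s_4, k_1) = 0x548FBF
s_6 = InvRound(s_5, k_0) = 0x6D809E

0x6D809E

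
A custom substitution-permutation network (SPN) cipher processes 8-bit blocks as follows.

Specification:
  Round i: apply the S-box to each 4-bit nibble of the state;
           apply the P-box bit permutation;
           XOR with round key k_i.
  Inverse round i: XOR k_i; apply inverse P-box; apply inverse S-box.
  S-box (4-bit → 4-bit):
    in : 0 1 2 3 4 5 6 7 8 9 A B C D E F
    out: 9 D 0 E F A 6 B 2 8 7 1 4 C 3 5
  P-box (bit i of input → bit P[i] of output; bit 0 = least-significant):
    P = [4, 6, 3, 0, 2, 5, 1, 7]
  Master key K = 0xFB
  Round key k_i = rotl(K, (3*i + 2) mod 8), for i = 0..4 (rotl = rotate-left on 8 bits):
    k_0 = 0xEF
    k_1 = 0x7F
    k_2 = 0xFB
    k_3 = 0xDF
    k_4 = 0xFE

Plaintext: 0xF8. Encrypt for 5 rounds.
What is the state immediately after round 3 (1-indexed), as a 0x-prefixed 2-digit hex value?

0x1B

s_0 = plaintext = 0xF8
s_1 = Round(s_0, k_0) = 0xA9
s_2 = Round(s_1, k_1) = 0x58
s_3 = Round(s_2, k_2) = 0x1B
s_4 = Round(s_3, k_3) = 0x49
s_5 = Round(s_4, k_4) = 0x59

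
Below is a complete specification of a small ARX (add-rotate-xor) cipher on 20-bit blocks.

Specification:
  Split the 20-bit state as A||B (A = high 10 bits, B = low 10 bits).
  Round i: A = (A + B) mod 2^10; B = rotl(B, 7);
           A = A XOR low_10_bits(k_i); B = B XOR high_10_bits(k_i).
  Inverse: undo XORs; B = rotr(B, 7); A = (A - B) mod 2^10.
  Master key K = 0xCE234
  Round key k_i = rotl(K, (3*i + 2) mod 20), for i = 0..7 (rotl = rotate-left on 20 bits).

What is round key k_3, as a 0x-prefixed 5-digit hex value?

0x1A671

K = 0xCE234
k_0 = rotl(K, (3*0+2) mod 20) = rotl(K, 2) = 0x388D3
k_1 = rotl(K, (3*1+2) mod 20) = rotl(K, 5) = 0xC4699
k_2 = rotl(K, (3*2+2) mod 20) = rotl(K, 8) = 0x234CE
k_3 = rotl(K, (3*3+2) mod 20) = rotl(K, 11) = 0x1A671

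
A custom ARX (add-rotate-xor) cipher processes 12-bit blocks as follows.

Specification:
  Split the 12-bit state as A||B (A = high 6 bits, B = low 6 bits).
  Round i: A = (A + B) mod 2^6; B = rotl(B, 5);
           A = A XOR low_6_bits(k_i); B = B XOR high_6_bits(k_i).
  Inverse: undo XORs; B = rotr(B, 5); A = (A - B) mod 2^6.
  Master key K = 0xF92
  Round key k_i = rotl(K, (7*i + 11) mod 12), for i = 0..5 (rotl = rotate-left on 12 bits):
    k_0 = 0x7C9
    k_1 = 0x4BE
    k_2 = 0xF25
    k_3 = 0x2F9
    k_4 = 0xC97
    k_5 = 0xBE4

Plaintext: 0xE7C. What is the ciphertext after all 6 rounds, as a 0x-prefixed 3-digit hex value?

s_0 = plaintext = 0xE7C
s_1 = Round(s_0, k_0) = 0xF01
s_2 = Round(s_1, k_1) = 0x0F2
s_3 = Round(s_2, k_2) = 0x425
s_4 = Round(s_3, k_3) = 0x339
s_5 = Round(s_4, k_4) = 0x48E
s_6 = Round(s_5, k_5) = 0x128

0x128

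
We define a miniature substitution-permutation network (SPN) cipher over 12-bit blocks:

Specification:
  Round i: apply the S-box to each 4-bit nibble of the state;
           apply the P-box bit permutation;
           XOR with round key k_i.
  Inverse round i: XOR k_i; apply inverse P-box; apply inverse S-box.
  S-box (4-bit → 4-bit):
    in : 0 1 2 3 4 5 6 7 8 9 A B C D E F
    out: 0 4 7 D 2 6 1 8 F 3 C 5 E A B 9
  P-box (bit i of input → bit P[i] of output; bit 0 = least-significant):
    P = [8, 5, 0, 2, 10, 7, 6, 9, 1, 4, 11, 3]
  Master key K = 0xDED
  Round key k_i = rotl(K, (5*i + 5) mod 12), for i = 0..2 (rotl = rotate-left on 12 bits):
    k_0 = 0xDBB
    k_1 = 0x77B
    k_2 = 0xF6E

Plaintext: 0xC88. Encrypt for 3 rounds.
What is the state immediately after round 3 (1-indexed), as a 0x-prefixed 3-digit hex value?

s_0 = plaintext = 0xC88
s_1 = Round(s_0, k_0) = 0x246
s_2 = Round(s_1, k_1) = 0xEE9
s_3 = Round(s_2, k_2) = 0x8D4

0x8D4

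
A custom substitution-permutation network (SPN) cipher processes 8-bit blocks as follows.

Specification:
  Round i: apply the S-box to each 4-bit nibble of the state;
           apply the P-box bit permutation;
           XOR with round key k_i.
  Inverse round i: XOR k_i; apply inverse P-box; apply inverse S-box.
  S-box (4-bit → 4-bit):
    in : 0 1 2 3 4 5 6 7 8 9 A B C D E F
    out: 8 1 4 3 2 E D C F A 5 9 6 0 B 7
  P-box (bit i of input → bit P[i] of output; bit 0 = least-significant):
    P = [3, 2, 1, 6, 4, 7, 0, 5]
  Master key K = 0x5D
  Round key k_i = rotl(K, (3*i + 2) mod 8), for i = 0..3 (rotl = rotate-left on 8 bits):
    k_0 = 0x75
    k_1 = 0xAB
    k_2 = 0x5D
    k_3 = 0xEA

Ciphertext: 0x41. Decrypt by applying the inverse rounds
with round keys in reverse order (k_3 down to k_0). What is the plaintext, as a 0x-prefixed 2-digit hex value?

s_0 = ciphertext = 0x41
s_1 = InvRound(s_0, k_3) = 0x5A
s_2 = InvRound(s_1, k_2) = 0x2C
s_3 = InvRound(s_2, k_1) = 0xCC
s_4 = InvRound(s_3, k_0) = 0x81

0x81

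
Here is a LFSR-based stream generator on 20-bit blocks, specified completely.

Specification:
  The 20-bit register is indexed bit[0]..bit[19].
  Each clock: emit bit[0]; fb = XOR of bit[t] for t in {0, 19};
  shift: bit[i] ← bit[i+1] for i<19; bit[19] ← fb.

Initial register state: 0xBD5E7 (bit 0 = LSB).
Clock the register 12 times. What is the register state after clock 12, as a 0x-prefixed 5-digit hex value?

0xCA2BD

reg_0 = 0xBD5E7
clock 1: out=1, reg = 0x5EAF3
clock 2: out=1, reg = 0xAF579
clock 3: out=1, reg = 0x57ABC
clock 4: out=0, reg = 0x2BD5E
clock 5: out=0, reg = 0x15EAF
clock 6: out=1, reg = 0x8AF57
clock 7: out=1, reg = 0x457AB
clock 8: out=1, reg = 0xA2BD5
clock 9: out=1, reg = 0x515EA
clock 10: out=0, reg = 0x28AF5
clock 11: out=1, reg = 0x9457A
clock 12: out=0, reg = 0xCA2BD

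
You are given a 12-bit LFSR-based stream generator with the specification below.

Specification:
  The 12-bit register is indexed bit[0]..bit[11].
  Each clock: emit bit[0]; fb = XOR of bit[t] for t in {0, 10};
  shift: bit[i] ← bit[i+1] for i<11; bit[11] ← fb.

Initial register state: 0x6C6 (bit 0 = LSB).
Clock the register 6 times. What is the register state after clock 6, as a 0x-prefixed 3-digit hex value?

0xADB

reg_0 = 0x6C6
clock 1: out=0, reg = 0xB63
clock 2: out=1, reg = 0xDB1
clock 3: out=1, reg = 0x6D8
clock 4: out=0, reg = 0xB6C
clock 5: out=0, reg = 0x5B6
clock 6: out=0, reg = 0xADB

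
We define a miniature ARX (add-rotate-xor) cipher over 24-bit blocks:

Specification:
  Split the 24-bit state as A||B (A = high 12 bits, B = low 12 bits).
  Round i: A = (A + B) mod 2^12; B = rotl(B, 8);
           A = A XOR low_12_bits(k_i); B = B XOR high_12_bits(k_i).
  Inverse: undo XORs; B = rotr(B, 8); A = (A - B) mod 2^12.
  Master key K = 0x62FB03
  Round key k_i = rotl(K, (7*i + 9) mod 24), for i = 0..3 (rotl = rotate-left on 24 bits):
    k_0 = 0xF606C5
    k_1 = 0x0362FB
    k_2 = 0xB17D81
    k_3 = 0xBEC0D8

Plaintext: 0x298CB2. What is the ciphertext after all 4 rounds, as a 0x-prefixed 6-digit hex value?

s_0 = plaintext = 0x298CB2
s_1 = Round(s_0, k_0) = 0x98FDAB
s_2 = Round(s_1, k_1) = 0x5C1BEC
s_3 = Round(s_2, k_2) = 0xC2C7A9
s_4 = Round(s_3, k_3) = 0x30D296

0x30D296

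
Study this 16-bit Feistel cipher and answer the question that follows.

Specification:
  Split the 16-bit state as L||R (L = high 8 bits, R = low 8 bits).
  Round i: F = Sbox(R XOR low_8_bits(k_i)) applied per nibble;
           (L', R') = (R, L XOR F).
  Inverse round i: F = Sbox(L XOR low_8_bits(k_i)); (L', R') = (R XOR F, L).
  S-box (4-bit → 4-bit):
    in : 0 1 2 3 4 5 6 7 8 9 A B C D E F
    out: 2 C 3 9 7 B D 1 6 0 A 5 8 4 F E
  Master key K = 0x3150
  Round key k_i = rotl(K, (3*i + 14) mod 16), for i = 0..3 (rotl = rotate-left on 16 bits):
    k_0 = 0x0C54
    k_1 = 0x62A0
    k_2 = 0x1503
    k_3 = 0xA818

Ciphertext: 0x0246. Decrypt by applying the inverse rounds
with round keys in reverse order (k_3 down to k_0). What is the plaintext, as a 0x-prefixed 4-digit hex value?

0xDE04

s_0 = ciphertext = 0x0246
s_1 = InvRound(s_0, k_3) = 0x8C02
s_2 = InvRound(s_1, k_2) = 0x6C8C
s_3 = InvRound(s_2, k_1) = 0x046C
s_4 = InvRound(s_3, k_0) = 0xDE04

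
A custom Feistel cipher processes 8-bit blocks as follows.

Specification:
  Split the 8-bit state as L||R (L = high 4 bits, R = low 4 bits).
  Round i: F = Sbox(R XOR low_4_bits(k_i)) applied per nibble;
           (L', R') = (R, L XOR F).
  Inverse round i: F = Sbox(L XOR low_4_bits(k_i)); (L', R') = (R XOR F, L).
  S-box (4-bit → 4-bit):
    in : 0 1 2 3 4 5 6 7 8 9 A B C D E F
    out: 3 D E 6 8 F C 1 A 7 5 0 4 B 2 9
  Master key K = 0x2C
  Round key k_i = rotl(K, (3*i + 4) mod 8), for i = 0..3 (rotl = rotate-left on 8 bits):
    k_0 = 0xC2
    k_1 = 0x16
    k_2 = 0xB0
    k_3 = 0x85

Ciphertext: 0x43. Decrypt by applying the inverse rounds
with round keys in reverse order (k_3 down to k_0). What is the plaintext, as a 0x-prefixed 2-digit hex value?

s_0 = ciphertext = 0x43
s_1 = InvRound(s_0, k_3) = 0xE4
s_2 = InvRound(s_1, k_2) = 0x6E
s_3 = InvRound(s_2, k_1) = 0xD6
s_4 = InvRound(s_3, k_0) = 0xFD

0xFD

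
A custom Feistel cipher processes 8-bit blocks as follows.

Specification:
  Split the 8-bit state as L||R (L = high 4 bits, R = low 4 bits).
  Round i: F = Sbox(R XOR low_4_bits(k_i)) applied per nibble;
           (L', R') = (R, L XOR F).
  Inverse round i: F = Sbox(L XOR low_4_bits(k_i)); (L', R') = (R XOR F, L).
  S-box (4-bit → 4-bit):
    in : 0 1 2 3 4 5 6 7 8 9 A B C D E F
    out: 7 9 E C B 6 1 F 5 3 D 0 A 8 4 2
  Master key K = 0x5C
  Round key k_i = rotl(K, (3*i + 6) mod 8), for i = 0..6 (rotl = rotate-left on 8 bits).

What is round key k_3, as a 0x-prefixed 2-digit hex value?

K = 0x5C
k_0 = rotl(K, (3*0+6) mod 8) = rotl(K, 6) = 0x17
k_1 = rotl(K, (3*1+6) mod 8) = rotl(K, 1) = 0xB8
k_2 = rotl(K, (3*2+6) mod 8) = rotl(K, 4) = 0xC5
k_3 = rotl(K, (3*3+6) mod 8) = rotl(K, 7) = 0x2E

0x2E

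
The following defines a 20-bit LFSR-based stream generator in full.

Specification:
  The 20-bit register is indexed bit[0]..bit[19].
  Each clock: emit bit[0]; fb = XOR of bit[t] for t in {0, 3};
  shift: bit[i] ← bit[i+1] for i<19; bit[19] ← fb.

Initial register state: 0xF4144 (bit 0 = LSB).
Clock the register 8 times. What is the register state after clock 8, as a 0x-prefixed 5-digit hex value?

0x6CF41

reg_0 = 0xF4144
clock 1: out=0, reg = 0x7A0A2
clock 2: out=0, reg = 0x3D051
clock 3: out=1, reg = 0x9E828
clock 4: out=0, reg = 0xCF414
clock 5: out=0, reg = 0x67A0A
clock 6: out=0, reg = 0xB3D05
clock 7: out=1, reg = 0xD9E82
clock 8: out=0, reg = 0x6CF41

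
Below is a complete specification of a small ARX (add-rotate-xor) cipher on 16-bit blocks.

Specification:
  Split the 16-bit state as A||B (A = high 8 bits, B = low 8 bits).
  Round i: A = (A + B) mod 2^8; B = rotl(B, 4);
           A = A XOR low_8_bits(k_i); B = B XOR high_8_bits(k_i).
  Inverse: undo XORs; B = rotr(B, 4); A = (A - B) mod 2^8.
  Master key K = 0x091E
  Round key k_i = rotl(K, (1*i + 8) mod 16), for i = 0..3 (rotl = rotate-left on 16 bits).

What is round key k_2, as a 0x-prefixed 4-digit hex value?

0x7824

K = 0x091E
k_0 = rotl(K, (1*0+8) mod 16) = rotl(K, 8) = 0x1E09
k_1 = rotl(K, (1*1+8) mod 16) = rotl(K, 9) = 0x3C12
k_2 = rotl(K, (1*2+8) mod 16) = rotl(K, 10) = 0x7824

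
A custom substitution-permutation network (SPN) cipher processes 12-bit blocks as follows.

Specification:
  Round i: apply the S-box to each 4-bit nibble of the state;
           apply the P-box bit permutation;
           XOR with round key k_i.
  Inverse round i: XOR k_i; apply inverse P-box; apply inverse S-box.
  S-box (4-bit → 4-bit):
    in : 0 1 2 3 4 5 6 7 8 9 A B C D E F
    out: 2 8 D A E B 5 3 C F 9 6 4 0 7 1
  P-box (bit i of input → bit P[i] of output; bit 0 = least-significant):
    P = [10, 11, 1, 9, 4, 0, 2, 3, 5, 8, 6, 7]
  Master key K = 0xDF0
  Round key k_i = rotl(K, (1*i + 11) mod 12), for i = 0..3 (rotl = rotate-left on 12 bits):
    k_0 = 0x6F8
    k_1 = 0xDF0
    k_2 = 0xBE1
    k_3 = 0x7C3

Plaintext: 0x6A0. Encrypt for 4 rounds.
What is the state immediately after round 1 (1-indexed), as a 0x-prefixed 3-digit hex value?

0xE80

s_0 = plaintext = 0x6A0
s_1 = Round(s_0, k_0) = 0xE80
s_2 = Round(s_1, k_1) = 0x49C
s_3 = Round(s_2, k_2) = 0xA3E
s_4 = Round(s_3, k_3) = 0xB68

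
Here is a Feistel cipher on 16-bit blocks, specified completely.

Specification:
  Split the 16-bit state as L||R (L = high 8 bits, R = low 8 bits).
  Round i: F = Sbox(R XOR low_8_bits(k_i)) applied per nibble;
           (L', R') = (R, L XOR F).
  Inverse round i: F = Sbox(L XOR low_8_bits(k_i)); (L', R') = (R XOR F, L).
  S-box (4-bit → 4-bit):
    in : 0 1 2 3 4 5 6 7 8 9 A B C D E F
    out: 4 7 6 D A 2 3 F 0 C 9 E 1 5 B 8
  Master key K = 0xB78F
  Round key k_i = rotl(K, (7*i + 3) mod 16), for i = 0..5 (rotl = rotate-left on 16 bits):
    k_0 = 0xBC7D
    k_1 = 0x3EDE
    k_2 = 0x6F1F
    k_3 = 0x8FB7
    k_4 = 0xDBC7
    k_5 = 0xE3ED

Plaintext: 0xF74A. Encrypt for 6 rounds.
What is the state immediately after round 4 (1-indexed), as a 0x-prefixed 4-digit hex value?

0x7BD8

s_0 = plaintext = 0xF74A
s_1 = Round(s_0, k_0) = 0x4A28
s_2 = Round(s_1, k_1) = 0x28C9
s_3 = Round(s_2, k_2) = 0xC97B
s_4 = Round(s_3, k_3) = 0x7BD8
s_5 = Round(s_4, k_4) = 0xD803
s_6 = Round(s_5, k_5) = 0x0363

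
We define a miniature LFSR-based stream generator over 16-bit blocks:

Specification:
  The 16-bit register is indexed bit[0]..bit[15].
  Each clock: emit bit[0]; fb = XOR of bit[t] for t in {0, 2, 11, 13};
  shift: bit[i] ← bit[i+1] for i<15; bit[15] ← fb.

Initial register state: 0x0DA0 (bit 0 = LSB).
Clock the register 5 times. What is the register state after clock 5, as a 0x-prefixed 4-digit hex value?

reg_0 = 0x0DA0
clock 1: out=0, reg = 0x86D0
clock 2: out=0, reg = 0x4368
clock 3: out=0, reg = 0x21B4
clock 4: out=0, reg = 0x10DA
clock 5: out=0, reg = 0x086D

0x086D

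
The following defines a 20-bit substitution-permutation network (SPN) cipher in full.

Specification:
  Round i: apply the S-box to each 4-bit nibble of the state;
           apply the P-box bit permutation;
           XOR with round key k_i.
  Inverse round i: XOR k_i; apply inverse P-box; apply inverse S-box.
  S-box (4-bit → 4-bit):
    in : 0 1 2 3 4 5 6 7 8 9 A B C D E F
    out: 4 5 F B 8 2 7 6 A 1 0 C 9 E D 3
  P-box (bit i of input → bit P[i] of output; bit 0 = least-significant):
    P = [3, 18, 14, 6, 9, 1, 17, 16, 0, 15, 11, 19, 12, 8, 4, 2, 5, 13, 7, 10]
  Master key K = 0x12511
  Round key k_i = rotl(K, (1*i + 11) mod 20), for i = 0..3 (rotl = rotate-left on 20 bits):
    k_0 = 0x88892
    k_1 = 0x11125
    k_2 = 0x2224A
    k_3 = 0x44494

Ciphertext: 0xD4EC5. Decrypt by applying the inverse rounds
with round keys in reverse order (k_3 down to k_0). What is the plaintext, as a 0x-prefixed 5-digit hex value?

0x55AC0

s_0 = ciphertext = 0xD4EC5
s_1 = InvRound(s_0, k_3) = 0xA0EC4
s_2 = InvRound(s_1, k_2) = 0xD4B59
s_3 = InvRound(s_2, k_1) = 0x9EB92
s_4 = InvRound(s_3, k_0) = 0x55AC0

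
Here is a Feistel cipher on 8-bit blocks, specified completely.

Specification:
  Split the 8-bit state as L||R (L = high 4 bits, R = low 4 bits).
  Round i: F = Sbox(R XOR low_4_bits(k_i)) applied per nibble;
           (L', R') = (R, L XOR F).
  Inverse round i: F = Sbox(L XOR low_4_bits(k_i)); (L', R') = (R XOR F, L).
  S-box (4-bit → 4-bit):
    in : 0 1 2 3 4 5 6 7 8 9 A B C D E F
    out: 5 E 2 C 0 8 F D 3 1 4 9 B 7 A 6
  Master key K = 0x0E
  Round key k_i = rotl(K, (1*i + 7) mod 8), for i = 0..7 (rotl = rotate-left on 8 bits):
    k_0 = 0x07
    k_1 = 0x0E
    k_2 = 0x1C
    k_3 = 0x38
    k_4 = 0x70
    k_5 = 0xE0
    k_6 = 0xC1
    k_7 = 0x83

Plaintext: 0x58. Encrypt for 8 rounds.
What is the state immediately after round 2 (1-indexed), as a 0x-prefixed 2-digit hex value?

s_0 = plaintext = 0x58
s_1 = Round(s_0, k_0) = 0x83
s_2 = Round(s_1, k_1) = 0x3F
s_3 = Round(s_2, k_2) = 0xFF
s_4 = Round(s_3, k_3) = 0xF2
s_5 = Round(s_4, k_4) = 0x2D
s_6 = Round(s_5, k_5) = 0xD5
s_7 = Round(s_6, k_6) = 0x5D
s_8 = Round(s_7, k_7) = 0xDF

0x3F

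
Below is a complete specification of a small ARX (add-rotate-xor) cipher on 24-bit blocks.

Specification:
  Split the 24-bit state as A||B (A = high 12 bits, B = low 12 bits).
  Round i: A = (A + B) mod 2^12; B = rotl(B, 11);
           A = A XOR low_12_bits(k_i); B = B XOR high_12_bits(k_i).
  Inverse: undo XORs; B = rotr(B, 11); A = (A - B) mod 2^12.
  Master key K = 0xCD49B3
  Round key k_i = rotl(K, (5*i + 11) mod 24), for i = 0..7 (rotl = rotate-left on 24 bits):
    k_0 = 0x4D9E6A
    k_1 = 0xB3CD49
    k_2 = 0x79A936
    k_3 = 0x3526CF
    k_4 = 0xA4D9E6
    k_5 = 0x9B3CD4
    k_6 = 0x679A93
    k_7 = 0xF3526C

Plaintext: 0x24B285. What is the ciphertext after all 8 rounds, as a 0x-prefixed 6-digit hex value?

s_0 = plaintext = 0x24B285
s_1 = Round(s_0, k_0) = 0xABAD9B
s_2 = Round(s_1, k_1) = 0x51C5F1
s_3 = Round(s_2, k_2) = 0x23BD62
s_4 = Round(s_3, k_3) = 0x9525E3
s_5 = Round(s_4, k_4) = 0x6D30BC
s_6 = Round(s_5, k_5) = 0xB5B9ED
s_7 = Round(s_6, k_6) = 0xFDBA8F
s_8 = Round(s_7, k_7) = 0x806272

0x806272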